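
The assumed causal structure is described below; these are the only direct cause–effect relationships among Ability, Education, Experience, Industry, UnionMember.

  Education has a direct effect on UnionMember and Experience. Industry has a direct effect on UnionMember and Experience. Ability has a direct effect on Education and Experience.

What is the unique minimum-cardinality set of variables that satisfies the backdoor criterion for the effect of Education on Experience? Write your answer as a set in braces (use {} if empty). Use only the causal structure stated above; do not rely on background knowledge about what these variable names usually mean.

{Ability}

Variables eligible for adjustment (non-descendants of Education, excluding Education and Experience): {Ability, Industry}.
Backdoor paths from Education to Experience:
  P1: Education <- Ability -> Experience
The empty set is not sufficient: P1 (Education <- Ability -> Experience) has no collider blocking it and no conditioned non-collider, so it is open.
Try {Ability}:
  P1: blocked at fork node Ability ∈ conditioning set.
{Ability} contains no descendant of Education and blocks every backdoor path.
No other singleton works — e.g. {Industry} leaves P1 open — so {Ability} is the unique smallest valid adjustment set.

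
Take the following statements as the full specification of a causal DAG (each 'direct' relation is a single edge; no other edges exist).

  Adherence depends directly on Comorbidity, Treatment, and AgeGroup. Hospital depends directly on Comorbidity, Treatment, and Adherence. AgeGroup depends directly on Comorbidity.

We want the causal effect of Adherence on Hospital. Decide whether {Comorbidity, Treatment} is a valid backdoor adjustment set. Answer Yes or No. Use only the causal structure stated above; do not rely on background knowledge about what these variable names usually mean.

Yes

Backdoor paths from Adherence to Hospital (paths whose first edge points into Adherence):
  P1: Adherence <- Comorbidity -> Hospital
  P2: Adherence <- Treatment -> Hospital
  P3: Adherence <- AgeGroup <- Comorbidity -> Hospital
Condition 1 (no descendant of Adherence in the set): holds — descendants of Adherence are {Hospital}; none are in {Comorbidity, Treatment}.
Condition 2 (every backdoor path blocked by {Comorbidity, Treatment}):
  P1: blocked at fork node Comorbidity ∈ conditioning set.
  P2: blocked at fork node Treatment ∈ conditioning set.
  P3: blocked at fork node Comorbidity ∈ conditioning set.
{Comorbidity, Treatment} satisfies the backdoor criterion.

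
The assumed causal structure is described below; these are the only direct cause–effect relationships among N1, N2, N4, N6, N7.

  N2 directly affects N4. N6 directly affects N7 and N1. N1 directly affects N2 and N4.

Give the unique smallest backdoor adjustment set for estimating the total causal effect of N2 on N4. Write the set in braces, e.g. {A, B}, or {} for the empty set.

{N1}

Variables eligible for adjustment (non-descendants of N2, excluding N2 and N4): {N1, N6, N7}.
Backdoor paths from N2 to N4:
  P1: N2 <- N1 -> N4
The empty set is not sufficient: P1 (N2 <- N1 -> N4) has no collider blocking it and no conditioned non-collider, so it is open.
Try {N1}:
  P1: blocked at fork node N1 ∈ conditioning set.
{N1} contains no descendant of N2 and blocks every backdoor path.
No other singleton works — e.g. {N6} leaves P1 open — so {N1} is the unique smallest valid adjustment set.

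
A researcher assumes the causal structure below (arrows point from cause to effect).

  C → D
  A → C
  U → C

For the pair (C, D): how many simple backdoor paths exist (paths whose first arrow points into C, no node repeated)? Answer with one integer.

0

A backdoor path from C to D is any simple undirected path whose first edge points into C (i.e. leaves C via a parent).
Parents of C: {A, U}.
No simple path from any parent of C reaches D without revisiting C, so there are no backdoor paths.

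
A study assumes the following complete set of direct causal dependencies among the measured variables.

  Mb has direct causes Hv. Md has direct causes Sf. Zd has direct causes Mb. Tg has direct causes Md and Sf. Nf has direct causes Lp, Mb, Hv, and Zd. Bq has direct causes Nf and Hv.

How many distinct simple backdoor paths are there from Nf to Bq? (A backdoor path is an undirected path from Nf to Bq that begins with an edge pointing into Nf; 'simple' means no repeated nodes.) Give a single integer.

3

A backdoor path from Nf to Bq is any simple undirected path whose first edge points into Nf (i.e. leaves Nf via a parent).
Parents of Nf: {Hv, Lp, Mb, Zd}.
Enumerating:
  P1: Nf <- Hv -> Bq
  P2: Nf <- Mb <- Hv -> Bq
  P3: Nf <- Zd <- Mb <- Hv -> Bq
That exhausts the simple backdoor paths. Count: 3.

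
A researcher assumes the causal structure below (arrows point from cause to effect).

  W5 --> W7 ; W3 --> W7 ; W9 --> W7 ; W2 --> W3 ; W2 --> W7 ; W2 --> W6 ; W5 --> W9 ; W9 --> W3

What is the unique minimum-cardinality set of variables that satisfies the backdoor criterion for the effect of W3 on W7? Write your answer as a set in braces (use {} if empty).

Variables eligible for adjustment (non-descendants of W3, excluding W3 and W7): {W2, W5, W6, W9}.
Backdoor paths from W3 to W7:
  P1: W3 <- W2 -> W7
  P2: W3 <- W9 <- W5 -> W7
  P3: W3 <- W9 -> W7
The empty set is not sufficient: P1 (W3 <- W2 -> W7) has no collider blocking it and no conditioned non-collider, so it is open.
Try {W2, W9}:
  P1: blocked at fork node W2 ∈ conditioning set.
  P2: blocked at chain node W9 ∈ conditioning set.
  P3: blocked at fork node W9 ∈ conditioning set.
{W2, W9} contains no descendant of W3 and blocks every backdoor path.
Every element of {W2, W9} is needed (dropping W2 leaves P1 open; dropping W9 leaves P2 open), so no proper subset is valid.
Among all size-2 subsets of the eligible variables, only {W2, W9} blocks every backdoor path, so it is the unique smallest valid adjustment set.

{W2, W9}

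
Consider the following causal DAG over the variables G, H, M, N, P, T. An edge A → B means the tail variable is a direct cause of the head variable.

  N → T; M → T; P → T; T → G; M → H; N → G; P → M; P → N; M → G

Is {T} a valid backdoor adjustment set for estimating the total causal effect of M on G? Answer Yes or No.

No

Backdoor paths from M to G (paths whose first edge points into M):
  P1: M <- P -> N -> T -> G
  P2: M <- P -> N -> G
  P3: M <- P -> T <- N -> G
  P4: M <- P -> T -> G
Condition 1 (no descendant of M in the set): FAILS — T is a descendant of M.
Condition 2 (every backdoor path blocked by {T}):
  P1: blocked at chain node T ∈ conditioning set.
  P2: open — no interior node is in the conditioning set.
  P3: open — collider(s) T are conditioned on (or have a conditioned descendant) and no non-collider on the path is in the set.
  P4: blocked at chain node T ∈ conditioning set.
{T} does not satisfy the backdoor criterion.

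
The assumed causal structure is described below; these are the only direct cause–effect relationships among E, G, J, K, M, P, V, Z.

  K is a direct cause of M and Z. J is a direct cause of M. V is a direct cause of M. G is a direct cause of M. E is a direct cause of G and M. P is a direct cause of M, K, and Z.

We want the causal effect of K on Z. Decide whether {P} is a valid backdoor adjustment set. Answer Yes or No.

Yes

Backdoor paths from K to Z (paths whose first edge points into K):
  P1: K <- P -> Z
Condition 1 (no descendant of K in the set): holds — descendants of K are {M, Z}; none are in {P}.
Condition 2 (every backdoor path blocked by {P}):
  P1: blocked at fork node P ∈ conditioning set.
{P} satisfies the backdoor criterion.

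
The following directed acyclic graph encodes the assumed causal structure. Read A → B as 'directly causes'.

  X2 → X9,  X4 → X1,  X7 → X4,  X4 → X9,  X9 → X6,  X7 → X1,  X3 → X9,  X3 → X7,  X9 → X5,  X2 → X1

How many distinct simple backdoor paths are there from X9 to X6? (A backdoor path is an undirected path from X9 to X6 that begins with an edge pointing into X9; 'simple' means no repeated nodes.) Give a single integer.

A backdoor path from X9 to X6 is any simple undirected path whose first edge points into X9 (i.e. leaves X9 via a parent).
Parents of X9: {X2, X3, X4}.
No simple path from any parent of X9 reaches X6 without revisiting X9, so there are no backdoor paths.

0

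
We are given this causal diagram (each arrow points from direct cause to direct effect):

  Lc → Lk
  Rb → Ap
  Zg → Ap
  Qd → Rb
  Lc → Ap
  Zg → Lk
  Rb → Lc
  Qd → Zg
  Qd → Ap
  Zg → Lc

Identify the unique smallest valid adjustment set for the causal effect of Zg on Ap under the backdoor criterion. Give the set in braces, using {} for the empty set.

Variables eligible for adjustment (non-descendants of Zg, excluding Zg and Ap): {Qd, Rb}.
Backdoor paths from Zg to Ap:
  P1: Zg <- Qd -> Rb -> Lc -> Ap
  P2: Zg <- Qd -> Rb -> Ap
  P3: Zg <- Qd -> Ap
The empty set is not sufficient: P1 (Zg <- Qd -> Rb -> Lc -> Ap) has no collider blocking it and no conditioned non-collider, so it is open.
Try {Qd}:
  P1: blocked at fork node Qd ∈ conditioning set.
  P2: blocked at fork node Qd ∈ conditioning set.
  P3: blocked at fork node Qd ∈ conditioning set.
{Qd} contains no descendant of Zg and blocks every backdoor path.
No other singleton works — e.g. {Rb} leaves P3 open — so {Qd} is the unique smallest valid adjustment set.

{Qd}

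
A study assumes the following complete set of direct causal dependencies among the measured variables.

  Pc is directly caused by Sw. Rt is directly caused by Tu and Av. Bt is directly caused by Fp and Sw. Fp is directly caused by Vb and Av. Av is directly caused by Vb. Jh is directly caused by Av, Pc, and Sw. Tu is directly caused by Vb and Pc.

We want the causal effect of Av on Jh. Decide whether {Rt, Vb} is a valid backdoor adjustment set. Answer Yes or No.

Backdoor paths from Av to Jh (paths whose first edge points into Av):
  P1: Av <- Vb -> Fp -> Bt <- Sw -> Pc -> Jh
  P2: Av <- Vb -> Fp -> Bt <- Sw -> Jh
  P3: Av <- Vb -> Tu <- Pc <- Sw -> Jh
  P4: Av <- Vb -> Tu <- Pc -> Jh
Condition 1 (no descendant of Av in the set): FAILS — Rt is a descendant of Av.
Condition 2 (every backdoor path blocked by {Rt, Vb}):
  P1: blocked at fork node Vb ∈ conditioning set.
  P2: blocked at fork node Vb ∈ conditioning set.
  P3: blocked at fork node Vb ∈ conditioning set.
  P4: blocked at fork node Vb ∈ conditioning set.
{Rt, Vb} does not satisfy the backdoor criterion.

No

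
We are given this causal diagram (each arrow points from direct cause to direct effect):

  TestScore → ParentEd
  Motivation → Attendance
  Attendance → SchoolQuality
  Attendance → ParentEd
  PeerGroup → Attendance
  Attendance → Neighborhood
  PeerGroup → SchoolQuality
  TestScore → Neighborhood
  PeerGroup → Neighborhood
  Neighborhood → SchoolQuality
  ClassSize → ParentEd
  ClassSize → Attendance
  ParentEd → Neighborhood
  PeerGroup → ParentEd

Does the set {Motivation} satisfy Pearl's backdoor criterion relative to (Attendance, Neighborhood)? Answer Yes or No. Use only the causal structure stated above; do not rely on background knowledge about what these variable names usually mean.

Backdoor paths from Attendance to Neighborhood (paths whose first edge points into Attendance):
  P1: Attendance <- ClassSize -> ParentEd <- TestScore -> Neighborhood
  P2: Attendance <- ClassSize -> ParentEd <- PeerGroup -> Neighborhood
  P3: Attendance <- ClassSize -> ParentEd <- PeerGroup -> SchoolQuality <- Neighborhood
  P4: Attendance <- ClassSize -> ParentEd -> Neighborhood
  P5: Attendance <- PeerGroup -> ParentEd <- TestScore -> Neighborhood
  P6: Attendance <- PeerGroup -> ParentEd -> Neighborhood
  P7: Attendance <- PeerGroup -> Neighborhood
  P8: Attendance <- PeerGroup -> SchoolQuality <- Neighborhood
Condition 1 (no descendant of Attendance in the set): holds — descendants of Attendance are {Neighborhood, ParentEd, SchoolQuality}; none are in {Motivation}.
Condition 2 (every backdoor path blocked by {Motivation}):
  P1: blocked at collider ParentEd (neither it nor any descendant is in the conditioning set).
  P2: blocked at collider ParentEd (neither it nor any descendant is in the conditioning set).
  P3: blocked at collider ParentEd (neither it nor any descendant is in the conditioning set).
  P4: open — no interior node is in the conditioning set.
  P5: blocked at collider ParentEd (neither it nor any descendant is in the conditioning set).
  P6: open — no interior node is in the conditioning set.
  P7: open — no interior node is in the conditioning set.
  P8: blocked at collider SchoolQuality (neither it nor any descendant is in the conditioning set).
{Motivation} does not satisfy the backdoor criterion.

No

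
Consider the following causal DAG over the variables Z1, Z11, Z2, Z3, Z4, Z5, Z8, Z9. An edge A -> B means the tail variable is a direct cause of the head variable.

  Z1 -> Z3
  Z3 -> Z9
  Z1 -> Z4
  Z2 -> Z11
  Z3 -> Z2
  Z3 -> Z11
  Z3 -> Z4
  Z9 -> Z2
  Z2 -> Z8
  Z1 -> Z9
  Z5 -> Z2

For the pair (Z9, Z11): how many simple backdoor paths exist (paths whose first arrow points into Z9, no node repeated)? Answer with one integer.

A backdoor path from Z9 to Z11 is any simple undirected path whose first edge points into Z9 (i.e. leaves Z9 via a parent).
Parents of Z9: {Z1, Z3}.
Enumerating:
  P1: Z9 <- Z1 -> Z3 -> Z2 -> Z11
  P2: Z9 <- Z1 -> Z3 -> Z11
  P3: Z9 <- Z1 -> Z4 <- Z3 -> Z2 -> Z11
  P4: Z9 <- Z1 -> Z4 <- Z3 -> Z11
  P5: Z9 <- Z3 -> Z2 -> Z11
  P6: Z9 <- Z3 -> Z11
That exhausts the simple backdoor paths. Count: 6.

6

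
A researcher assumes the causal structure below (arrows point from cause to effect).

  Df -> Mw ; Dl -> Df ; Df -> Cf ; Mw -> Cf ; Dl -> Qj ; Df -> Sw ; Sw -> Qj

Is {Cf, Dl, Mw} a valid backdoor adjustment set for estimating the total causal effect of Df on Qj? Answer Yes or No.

No

Backdoor paths from Df to Qj (paths whose first edge points into Df):
  P1: Df <- Dl -> Qj
Condition 1 (no descendant of Df in the set): FAILS — Cf and Mw are descendants of Df.
Condition 2 (every backdoor path blocked by {Cf, Dl, Mw}):
  P1: blocked at fork node Dl ∈ conditioning set.
{Cf, Dl, Mw} does not satisfy the backdoor criterion.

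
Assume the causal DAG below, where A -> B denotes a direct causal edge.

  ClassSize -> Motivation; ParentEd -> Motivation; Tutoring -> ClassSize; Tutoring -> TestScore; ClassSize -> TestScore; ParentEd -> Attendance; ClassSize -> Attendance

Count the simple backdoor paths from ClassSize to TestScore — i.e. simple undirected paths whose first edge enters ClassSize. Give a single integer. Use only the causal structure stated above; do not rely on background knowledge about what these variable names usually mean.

A backdoor path from ClassSize to TestScore is any simple undirected path whose first edge points into ClassSize (i.e. leaves ClassSize via a parent).
Parents of ClassSize: {Tutoring}.
Enumerating:
  P1: ClassSize <- Tutoring -> TestScore
That exhausts the simple backdoor paths. Count: 1.

1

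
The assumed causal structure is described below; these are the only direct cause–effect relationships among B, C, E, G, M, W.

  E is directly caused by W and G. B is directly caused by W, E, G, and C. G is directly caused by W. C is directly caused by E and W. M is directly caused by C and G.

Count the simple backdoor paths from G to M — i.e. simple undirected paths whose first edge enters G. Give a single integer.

A backdoor path from G to M is any simple undirected path whose first edge points into G (i.e. leaves G via a parent).
Parents of G: {W}.
Enumerating:
  P1: G <- W -> E -> C -> M
  P2: G <- W -> E -> B <- C -> M
  P3: G <- W -> C -> M
  P4: G <- W -> B <- E -> C -> M
  P5: G <- W -> B <- C -> M
That exhausts the simple backdoor paths. Count: 5.

5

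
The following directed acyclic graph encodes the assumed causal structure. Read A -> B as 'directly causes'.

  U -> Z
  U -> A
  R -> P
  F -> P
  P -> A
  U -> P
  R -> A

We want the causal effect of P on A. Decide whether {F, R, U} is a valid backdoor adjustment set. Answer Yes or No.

Backdoor paths from P to A (paths whose first edge points into P):
  P1: P <- U -> A
  P2: P <- R -> A
Condition 1 (no descendant of P in the set): holds — descendants of P are {A}; none are in {F, R, U}.
Condition 2 (every backdoor path blocked by {F, R, U}):
  P1: blocked at fork node U ∈ conditioning set.
  P2: blocked at fork node R ∈ conditioning set.
{F, R, U} satisfies the backdoor criterion.

Yes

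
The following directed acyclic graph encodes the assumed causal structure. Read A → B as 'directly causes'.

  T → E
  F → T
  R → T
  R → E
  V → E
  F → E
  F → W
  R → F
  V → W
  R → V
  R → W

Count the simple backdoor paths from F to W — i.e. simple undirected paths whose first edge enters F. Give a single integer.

4

A backdoor path from F to W is any simple undirected path whose first edge points into F (i.e. leaves F via a parent).
Parents of F: {R}.
Enumerating:
  P1: F <- R -> V -> W
  P2: F <- R -> W
  P3: F <- R -> T -> E <- V -> W
  P4: F <- R -> E <- V -> W
That exhausts the simple backdoor paths. Count: 4.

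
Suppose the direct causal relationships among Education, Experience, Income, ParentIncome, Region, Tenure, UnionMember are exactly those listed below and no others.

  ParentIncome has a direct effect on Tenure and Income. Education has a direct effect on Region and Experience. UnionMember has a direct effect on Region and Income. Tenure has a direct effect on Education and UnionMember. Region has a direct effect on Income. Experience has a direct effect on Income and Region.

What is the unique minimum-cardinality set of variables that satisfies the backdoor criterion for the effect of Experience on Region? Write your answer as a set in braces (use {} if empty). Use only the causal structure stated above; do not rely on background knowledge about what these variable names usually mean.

{Education}

Variables eligible for adjustment (non-descendants of Experience, excluding Experience and Region): {Education, ParentIncome, Tenure, UnionMember}.
Backdoor paths from Experience to Region:
  P1: Experience <- Education <- Tenure <- ParentIncome -> Income <- UnionMember -> Region
  P2: Experience <- Education <- Tenure <- ParentIncome -> Income <- Region
  P3: Experience <- Education <- Tenure -> UnionMember -> Region
  P4: Experience <- Education <- Tenure -> UnionMember -> Income <- Region
  P5: Experience <- Education -> Region
The empty set is not sufficient: P3 (Experience <- Education <- Tenure -> UnionMember -> Region) has no collider blocking it and no conditioned non-collider, so it is open.
Try {Education}:
  P1: blocked at chain node Education ∈ conditioning set.
  P2: blocked at chain node Education ∈ conditioning set.
  P3: blocked at chain node Education ∈ conditioning set.
  P4: blocked at chain node Education ∈ conditioning set.
  P5: blocked at fork node Education ∈ conditioning set.
{Education} contains no descendant of Experience and blocks every backdoor path.
No other singleton works — e.g. {ParentIncome} leaves P3 open — so {Education} is the unique smallest valid adjustment set.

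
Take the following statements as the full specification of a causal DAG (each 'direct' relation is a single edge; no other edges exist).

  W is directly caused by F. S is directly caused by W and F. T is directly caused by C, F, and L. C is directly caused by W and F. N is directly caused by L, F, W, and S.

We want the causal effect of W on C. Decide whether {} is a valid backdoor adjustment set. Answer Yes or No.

Backdoor paths from W to C (paths whose first edge points into W):
  P1: W <- F -> C
  P2: W <- F -> S -> N <- L -> T <- C
  P3: W <- F -> T <- C
  P4: W <- F -> N <- L -> T <- C
Condition 1 (no descendant of W in the set): holds — descendants of W are {C, N, S, T}; none are in {}.
Condition 2 (every backdoor path blocked by {}):
  P1: open — no interior node is in the conditioning set.
  P2: blocked at collider N (neither it nor any descendant is in the conditioning set).
  P3: blocked at collider T (neither it nor any descendant is in the conditioning set).
  P4: blocked at collider N (neither it nor any descendant is in the conditioning set).
{} does not satisfy the backdoor criterion.

No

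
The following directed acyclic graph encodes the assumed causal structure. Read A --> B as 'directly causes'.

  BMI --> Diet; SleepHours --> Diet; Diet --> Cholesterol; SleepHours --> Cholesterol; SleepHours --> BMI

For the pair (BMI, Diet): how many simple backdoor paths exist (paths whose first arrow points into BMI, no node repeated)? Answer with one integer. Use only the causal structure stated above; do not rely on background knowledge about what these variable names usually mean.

A backdoor path from BMI to Diet is any simple undirected path whose first edge points into BMI (i.e. leaves BMI via a parent).
Parents of BMI: {SleepHours}.
Enumerating:
  P1: BMI <- SleepHours -> Diet
  P2: BMI <- SleepHours -> Cholesterol <- Diet
That exhausts the simple backdoor paths. Count: 2.

2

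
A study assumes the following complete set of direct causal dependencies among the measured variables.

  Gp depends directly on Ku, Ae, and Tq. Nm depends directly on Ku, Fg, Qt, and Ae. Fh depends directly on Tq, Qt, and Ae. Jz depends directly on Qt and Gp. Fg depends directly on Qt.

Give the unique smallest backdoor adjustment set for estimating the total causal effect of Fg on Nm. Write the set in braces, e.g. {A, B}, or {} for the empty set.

{Qt}

Variables eligible for adjustment (non-descendants of Fg, excluding Fg and Nm): {Ae, Fh, Gp, Jz, Ku, Qt, Tq}.
Backdoor paths from Fg to Nm:
  P1: Fg <- Qt -> Jz <- Gp <- Ae -> Nm
  P2: Fg <- Qt -> Jz <- Gp <- Ku -> Nm
  P3: Fg <- Qt -> Jz <- Gp <- Tq -> Fh <- Ae -> Nm
  P4: Fg <- Qt -> Nm
  P5: Fg <- Qt -> Fh <- Ae -> Gp <- Ku -> Nm
  P6: Fg <- Qt -> Fh <- Ae -> Nm
  P7: Fg <- Qt -> Fh <- Tq -> Gp <- Ae -> Nm
  P8: Fg <- Qt -> Fh <- Tq -> Gp <- Ku -> Nm
The empty set is not sufficient: P4 (Fg <- Qt -> Nm) has no collider blocking it and no conditioned non-collider, so it is open.
Try {Qt}:
  P1: blocked at fork node Qt ∈ conditioning set.
  P2: blocked at fork node Qt ∈ conditioning set.
  P3: blocked at fork node Qt ∈ conditioning set.
  P4: blocked at fork node Qt ∈ conditioning set.
  P5: blocked at fork node Qt ∈ conditioning set.
  P6: blocked at fork node Qt ∈ conditioning set.
  P7: blocked at fork node Qt ∈ conditioning set.
  P8: blocked at fork node Qt ∈ conditioning set.
{Qt} contains no descendant of Fg and blocks every backdoor path.
No other singleton works — e.g. {Ae} leaves P4 open — so {Qt} is the unique smallest valid adjustment set.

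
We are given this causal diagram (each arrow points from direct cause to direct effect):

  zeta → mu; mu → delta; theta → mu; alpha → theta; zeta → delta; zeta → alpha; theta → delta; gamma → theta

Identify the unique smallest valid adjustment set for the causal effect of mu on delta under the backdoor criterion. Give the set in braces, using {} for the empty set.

Variables eligible for adjustment (non-descendants of mu, excluding mu and delta): {alpha, gamma, theta, zeta}.
Backdoor paths from mu to delta:
  P1: mu <- zeta -> alpha -> theta -> delta
  P2: mu <- zeta -> delta
  P3: mu <- theta <- alpha <- zeta -> delta
  P4: mu <- theta -> delta
The empty set is not sufficient: P1 (mu <- zeta -> alpha -> theta -> delta) has no collider blocking it and no conditioned non-collider, so it is open.
Try {theta, zeta}:
  P1: blocked at fork node zeta ∈ conditioning set.
  P2: blocked at fork node zeta ∈ conditioning set.
  P3: blocked at chain node theta ∈ conditioning set.
  P4: blocked at fork node theta ∈ conditioning set.
{theta, zeta} contains no descendant of mu and blocks every backdoor path.
Every element of {theta, zeta} is needed (dropping theta leaves P4 open; dropping zeta leaves P2 open), so no proper subset is valid.
Among all size-2 subsets of the eligible variables, only {theta, zeta} blocks every backdoor path, so it is the unique smallest valid adjustment set.

{theta, zeta}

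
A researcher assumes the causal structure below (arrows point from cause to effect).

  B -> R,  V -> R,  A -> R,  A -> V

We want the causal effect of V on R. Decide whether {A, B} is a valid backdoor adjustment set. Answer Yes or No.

Yes

Backdoor paths from V to R (paths whose first edge points into V):
  P1: V <- A -> R
Condition 1 (no descendant of V in the set): holds — descendants of V are {R}; none are in {A, B}.
Condition 2 (every backdoor path blocked by {A, B}):
  P1: blocked at fork node A ∈ conditioning set.
{A, B} satisfies the backdoor criterion.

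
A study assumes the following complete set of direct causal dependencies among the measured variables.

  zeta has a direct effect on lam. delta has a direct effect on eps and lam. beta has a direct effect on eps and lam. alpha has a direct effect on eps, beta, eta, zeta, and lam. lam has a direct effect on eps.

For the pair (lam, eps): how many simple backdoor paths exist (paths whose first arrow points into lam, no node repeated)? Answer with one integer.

7

A backdoor path from lam to eps is any simple undirected path whose first edge points into lam (i.e. leaves lam via a parent).
Parents of lam: {alpha, beta, delta, zeta}.
Enumerating:
  P1: lam <- alpha -> beta -> eps
  P2: lam <- alpha -> eps
  P3: lam <- zeta <- alpha -> beta -> eps
  P4: lam <- zeta <- alpha -> eps
  P5: lam <- delta -> eps
  P6: lam <- beta <- alpha -> eps
  P7: lam <- beta -> eps
That exhausts the simple backdoor paths. Count: 7.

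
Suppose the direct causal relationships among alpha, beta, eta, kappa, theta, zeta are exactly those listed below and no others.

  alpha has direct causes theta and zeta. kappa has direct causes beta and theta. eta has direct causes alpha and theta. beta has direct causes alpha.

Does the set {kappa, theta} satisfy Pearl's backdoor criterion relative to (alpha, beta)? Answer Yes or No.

Backdoor paths from alpha to beta (paths whose first edge points into alpha):
  P1: alpha <- theta -> kappa <- beta
Condition 1 (no descendant of alpha in the set): FAILS — kappa is a descendant of alpha.
Condition 2 (every backdoor path blocked by {kappa, theta}):
  P1: blocked at fork node theta ∈ conditioning set.
{kappa, theta} does not satisfy the backdoor criterion.

No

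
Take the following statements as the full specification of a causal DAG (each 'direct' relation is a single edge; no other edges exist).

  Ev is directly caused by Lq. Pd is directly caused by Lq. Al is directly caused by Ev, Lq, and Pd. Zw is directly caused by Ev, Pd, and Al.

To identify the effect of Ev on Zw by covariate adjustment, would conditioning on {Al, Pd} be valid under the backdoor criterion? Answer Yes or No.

Backdoor paths from Ev to Zw (paths whose first edge points into Ev):
  P1: Ev <- Lq -> Pd -> Al -> Zw
  P2: Ev <- Lq -> Pd -> Zw
  P3: Ev <- Lq -> Al <- Pd -> Zw
  P4: Ev <- Lq -> Al -> Zw
Condition 1 (no descendant of Ev in the set): FAILS — Al is a descendant of Ev.
Condition 2 (every backdoor path blocked by {Al, Pd}):
  P1: blocked at chain node Pd ∈ conditioning set.
  P2: blocked at chain node Pd ∈ conditioning set.
  P3: blocked at fork node Pd ∈ conditioning set.
  P4: blocked at chain node Al ∈ conditioning set.
{Al, Pd} does not satisfy the backdoor criterion.

No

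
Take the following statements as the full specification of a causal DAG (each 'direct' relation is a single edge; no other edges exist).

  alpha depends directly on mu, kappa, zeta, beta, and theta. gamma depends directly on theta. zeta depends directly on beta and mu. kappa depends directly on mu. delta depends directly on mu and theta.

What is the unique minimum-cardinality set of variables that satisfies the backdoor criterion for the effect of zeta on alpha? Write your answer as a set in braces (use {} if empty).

Variables eligible for adjustment (non-descendants of zeta, excluding zeta and alpha): {beta, delta, gamma, kappa, mu, theta}.
Backdoor paths from zeta to alpha:
  P1: zeta <- mu -> delta <- theta -> alpha
  P2: zeta <- mu -> kappa -> alpha
  P3: zeta <- mu -> alpha
  P4: zeta <- beta -> alpha
The empty set is not sufficient: P2 (zeta <- mu -> kappa -> alpha) has no collider blocking it and no conditioned non-collider, so it is open.
Try {beta, mu}:
  P1: blocked at fork node mu ∈ conditioning set.
  P2: blocked at fork node mu ∈ conditioning set.
  P3: blocked at fork node mu ∈ conditioning set.
  P4: blocked at fork node beta ∈ conditioning set.
{beta, mu} contains no descendant of zeta and blocks every backdoor path.
Every element of {beta, mu} is needed (dropping beta leaves P4 open; dropping mu leaves P2 open), so no proper subset is valid.
Among all size-2 subsets of the eligible variables, only {beta, mu} blocks every backdoor path, so it is the unique smallest valid adjustment set.

{beta, mu}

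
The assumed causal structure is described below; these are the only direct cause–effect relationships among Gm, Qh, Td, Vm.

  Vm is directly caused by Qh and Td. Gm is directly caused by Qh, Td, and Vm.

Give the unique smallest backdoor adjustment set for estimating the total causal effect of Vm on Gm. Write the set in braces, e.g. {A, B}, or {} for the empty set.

{Qh, Td}

Variables eligible for adjustment (non-descendants of Vm, excluding Vm and Gm): {Qh, Td}.
Backdoor paths from Vm to Gm:
  P1: Vm <- Td -> Gm
  P2: Vm <- Qh -> Gm
The empty set is not sufficient: P1 (Vm <- Td -> Gm) has no collider blocking it and no conditioned non-collider, so it is open.
Try {Qh, Td}:
  P1: blocked at fork node Td ∈ conditioning set.
  P2: blocked at fork node Qh ∈ conditioning set.
{Qh, Td} contains no descendant of Vm and blocks every backdoor path.
Every element of {Qh, Td} is needed (dropping Qh leaves P2 open; dropping Td leaves P1 open), so no proper subset is valid.
Among all size-2 subsets of the eligible variables, only {Qh, Td} blocks every backdoor path, so it is the unique smallest valid adjustment set.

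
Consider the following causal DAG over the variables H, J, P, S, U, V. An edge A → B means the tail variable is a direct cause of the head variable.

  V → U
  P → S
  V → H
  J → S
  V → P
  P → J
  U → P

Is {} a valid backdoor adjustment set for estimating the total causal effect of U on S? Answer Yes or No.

Backdoor paths from U to S (paths whose first edge points into U):
  P1: U <- V -> P -> J -> S
  P2: U <- V -> P -> S
Condition 1 (no descendant of U in the set): holds — descendants of U are {J, P, S}; none are in {}.
Condition 2 (every backdoor path blocked by {}):
  P1: open — no interior node is in the conditioning set.
  P2: open — no interior node is in the conditioning set.
{} does not satisfy the backdoor criterion.

No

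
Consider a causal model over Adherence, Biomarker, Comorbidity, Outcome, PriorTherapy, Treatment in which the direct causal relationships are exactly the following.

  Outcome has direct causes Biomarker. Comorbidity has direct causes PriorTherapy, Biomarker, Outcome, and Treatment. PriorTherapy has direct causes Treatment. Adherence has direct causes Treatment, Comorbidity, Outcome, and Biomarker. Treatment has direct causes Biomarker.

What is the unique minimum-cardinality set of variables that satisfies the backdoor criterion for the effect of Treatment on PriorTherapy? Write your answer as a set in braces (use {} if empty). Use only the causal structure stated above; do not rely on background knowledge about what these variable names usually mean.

{}

Variables eligible for adjustment (non-descendants of Treatment, excluding Treatment and PriorTherapy): {Biomarker, Outcome}.
Backdoor paths from Treatment to PriorTherapy:
  P1: Treatment <- Biomarker -> Outcome -> Comorbidity <- PriorTherapy
  P2: Treatment <- Biomarker -> Outcome -> Adherence <- Comorbidity <- PriorTherapy
  P3: Treatment <- Biomarker -> Comorbidity <- PriorTherapy
  P4: Treatment <- Biomarker -> Adherence <- Outcome -> Comorbidity <- PriorTherapy
  P5: Treatment <- Biomarker -> Adherence <- Comorbidity <- PriorTherapy
Each backdoor path contains an unconditioned collider, so every path is already blocked with the empty conditioning set:
  P1: blocked at collider Comorbidity (neither it nor any descendant is in the conditioning set).
  P2: blocked at collider Adherence (neither it nor any descendant is in the conditioning set).
  P3: blocked at collider Comorbidity (neither it nor any descendant is in the conditioning set).
  P4: blocked at collider Adherence (neither it nor any descendant is in the conditioning set).
  P5: blocked at collider Adherence (neither it nor any descendant is in the conditioning set).
The empty set is therefore the unique smallest valid set.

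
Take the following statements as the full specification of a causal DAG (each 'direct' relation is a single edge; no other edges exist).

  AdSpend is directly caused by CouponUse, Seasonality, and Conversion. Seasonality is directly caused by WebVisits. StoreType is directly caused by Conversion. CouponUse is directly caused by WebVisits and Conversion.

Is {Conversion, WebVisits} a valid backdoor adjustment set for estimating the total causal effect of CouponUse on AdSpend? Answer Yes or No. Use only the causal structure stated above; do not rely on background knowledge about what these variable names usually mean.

Backdoor paths from CouponUse to AdSpend (paths whose first edge points into CouponUse):
  P1: CouponUse <- WebVisits -> Seasonality -> AdSpend
  P2: CouponUse <- Conversion -> AdSpend
Condition 1 (no descendant of CouponUse in the set): holds — descendants of CouponUse are {AdSpend}; none are in {Conversion, WebVisits}.
Condition 2 (every backdoor path blocked by {Conversion, WebVisits}):
  P1: blocked at fork node WebVisits ∈ conditioning set.
  P2: blocked at fork node Conversion ∈ conditioning set.
{Conversion, WebVisits} satisfies the backdoor criterion.

Yes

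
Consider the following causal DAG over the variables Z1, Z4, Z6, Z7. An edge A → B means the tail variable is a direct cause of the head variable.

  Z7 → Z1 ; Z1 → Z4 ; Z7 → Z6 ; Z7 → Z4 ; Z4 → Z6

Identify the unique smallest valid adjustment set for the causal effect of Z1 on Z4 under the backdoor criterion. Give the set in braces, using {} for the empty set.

{Z7}

Variables eligible for adjustment (non-descendants of Z1, excluding Z1 and Z4): {Z7}.
Backdoor paths from Z1 to Z4:
  P1: Z1 <- Z7 -> Z4
  P2: Z1 <- Z7 -> Z6 <- Z4
The empty set is not sufficient: P1 (Z1 <- Z7 -> Z4) has no collider blocking it and no conditioned non-collider, so it is open.
Try {Z7}:
  P1: blocked at fork node Z7 ∈ conditioning set.
  P2: blocked at fork node Z7 ∈ conditioning set.
{Z7} contains no descendant of Z1 and blocks every backdoor path.
{Z7} is the unique smallest valid adjustment set.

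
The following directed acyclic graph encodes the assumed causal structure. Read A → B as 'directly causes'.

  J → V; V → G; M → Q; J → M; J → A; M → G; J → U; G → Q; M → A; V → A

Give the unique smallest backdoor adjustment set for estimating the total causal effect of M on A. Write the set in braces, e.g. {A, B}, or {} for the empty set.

Variables eligible for adjustment (non-descendants of M, excluding M and A): {J, U, V}.
Backdoor paths from M to A:
  P1: M <- J -> V -> A
  P2: M <- J -> A
The empty set is not sufficient: P1 (M <- J -> V -> A) has no collider blocking it and no conditioned non-collider, so it is open.
Try {J}:
  P1: blocked at fork node J ∈ conditioning set.
  P2: blocked at fork node J ∈ conditioning set.
{J} contains no descendant of M and blocks every backdoor path.
No other singleton works — e.g. {U} leaves P1 open — so {J} is the unique smallest valid adjustment set.

{J}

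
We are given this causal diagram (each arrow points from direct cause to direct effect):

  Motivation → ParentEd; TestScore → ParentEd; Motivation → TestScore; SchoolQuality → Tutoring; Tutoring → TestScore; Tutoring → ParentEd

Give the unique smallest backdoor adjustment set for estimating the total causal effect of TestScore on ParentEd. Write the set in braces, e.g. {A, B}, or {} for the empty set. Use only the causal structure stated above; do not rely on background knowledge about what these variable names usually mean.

Variables eligible for adjustment (non-descendants of TestScore, excluding TestScore and ParentEd): {Motivation, SchoolQuality, Tutoring}.
Backdoor paths from TestScore to ParentEd:
  P1: TestScore <- Tutoring -> ParentEd
  P2: TestScore <- Motivation -> ParentEd
The empty set is not sufficient: P1 (TestScore <- Tutoring -> ParentEd) has no collider blocking it and no conditioned non-collider, so it is open.
Try {Motivation, Tutoring}:
  P1: blocked at fork node Tutoring ∈ conditioning set.
  P2: blocked at fork node Motivation ∈ conditioning set.
{Motivation, Tutoring} contains no descendant of TestScore and blocks every backdoor path.
Every element of {Motivation, Tutoring} is needed (dropping Motivation leaves P2 open; dropping Tutoring leaves P1 open), so no proper subset is valid.
Among all size-2 subsets of the eligible variables, only {Motivation, Tutoring} blocks every backdoor path, so it is the unique smallest valid adjustment set.

{Motivation, Tutoring}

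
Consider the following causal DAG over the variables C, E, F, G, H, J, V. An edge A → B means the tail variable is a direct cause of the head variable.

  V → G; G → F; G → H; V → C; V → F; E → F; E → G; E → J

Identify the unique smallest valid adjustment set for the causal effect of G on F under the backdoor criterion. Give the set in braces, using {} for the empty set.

Variables eligible for adjustment (non-descendants of G, excluding G and F): {C, E, J, V}.
Backdoor paths from G to F:
  P1: G <- E -> F
  P2: G <- V -> F
The empty set is not sufficient: P1 (G <- E -> F) has no collider blocking it and no conditioned non-collider, so it is open.
Try {E, V}:
  P1: blocked at fork node E ∈ conditioning set.
  P2: blocked at fork node V ∈ conditioning set.
{E, V} contains no descendant of G and blocks every backdoor path.
Every element of {E, V} is needed (dropping E leaves P1 open; dropping V leaves P2 open), so no proper subset is valid.
Among all size-2 subsets of the eligible variables, only {E, V} blocks every backdoor path, so it is the unique smallest valid adjustment set.

{E, V}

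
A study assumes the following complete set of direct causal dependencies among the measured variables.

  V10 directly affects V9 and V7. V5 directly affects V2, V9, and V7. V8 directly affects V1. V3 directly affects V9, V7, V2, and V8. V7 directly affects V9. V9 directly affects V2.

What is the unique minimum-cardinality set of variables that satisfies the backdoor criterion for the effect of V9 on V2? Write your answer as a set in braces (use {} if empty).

{V3, V5}

Variables eligible for adjustment (non-descendants of V9, excluding V9 and V2): {V1, V10, V3, V5, V7, V8}.
Backdoor paths from V9 to V2:
  P1: V9 <- V3 -> V7 <- V5 -> V2
  P2: V9 <- V3 -> V2
  P3: V9 <- V5 -> V7 <- V3 -> V2
  P4: V9 <- V5 -> V2
  P5: V9 <- V10 -> V7 <- V3 -> V2
  P6: V9 <- V10 -> V7 <- V5 -> V2
  P7: V9 <- V7 <- V3 -> V2
  P8: V9 <- V7 <- V5 -> V2
The empty set is not sufficient: P2 (V9 <- V3 -> V2) has no collider blocking it and no conditioned non-collider, so it is open.
Try {V3, V5}:
  P1: blocked at fork node V3 ∈ conditioning set.
  P2: blocked at fork node V3 ∈ conditioning set.
  P3: blocked at fork node V5 ∈ conditioning set.
  P4: blocked at fork node V5 ∈ conditioning set.
  P5: blocked at collider V7 (neither it nor any descendant is in the conditioning set).
  P6: blocked at collider V7 (neither it nor any descendant is in the conditioning set).
  P7: blocked at fork node V3 ∈ conditioning set.
  P8: blocked at fork node V5 ∈ conditioning set.
{V3, V5} contains no descendant of V9 and blocks every backdoor path.
Every element of {V3, V5} is needed (dropping V3 leaves P2 open; dropping V5 leaves P4 open), so no proper subset is valid.
Among all size-2 subsets of the eligible variables, only {V3, V5} blocks every backdoor path, so it is the unique smallest valid adjustment set.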